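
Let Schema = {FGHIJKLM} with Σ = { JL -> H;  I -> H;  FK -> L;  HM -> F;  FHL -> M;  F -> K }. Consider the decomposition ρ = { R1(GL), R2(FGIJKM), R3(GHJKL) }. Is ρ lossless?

No

Chase test. Columns are FGHIJKLM; row i has aⱼ where attribute j ∈ Ri, else bᵢⱼ.
Initial tableau (one row per fragment):
  row 1: b11 a2 b13 b14 b15 b16 a7 b18
  row 2: a1 a2 b23 a4 a5 a6 b27 a8
  row 3: b31 a2 a3 b34 a5 a6 a7 b38
No row becomes fully distinguished — the join is lossy.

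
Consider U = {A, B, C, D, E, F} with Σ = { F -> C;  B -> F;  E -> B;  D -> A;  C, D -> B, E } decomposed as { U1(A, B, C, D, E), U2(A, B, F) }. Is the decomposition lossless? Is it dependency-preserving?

Lossless test: (A, B)⁺ = {A, B, C, F}, which contains all of one fragment — lossless.
Dependency preservation: the restricted closure of {F} across the fragments never reaches {C}, so F → C cannot be enforced without a join — not preserved.

lossless but not dependency-preserving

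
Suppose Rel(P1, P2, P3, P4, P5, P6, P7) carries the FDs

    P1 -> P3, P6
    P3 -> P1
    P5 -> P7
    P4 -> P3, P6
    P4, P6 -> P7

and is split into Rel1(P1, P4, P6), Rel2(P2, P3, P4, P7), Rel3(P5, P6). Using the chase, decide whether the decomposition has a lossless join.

Chase test. Columns are P1, P2, P3, P4, P5, P6, P7; row i has aⱼ where attribute j ∈ Reli, else bᵢⱼ.
Initial tableau (one row per fragment):
  row 1: a1 b12 b13 a4 b15 a6 b17
  row 2: b21 a2 a3 a4 b25 b26 a7
  row 3: b31 b32 b33 b34 a5 a6 b37
Rows 1 and 2 agree on P4; apply P4→P3, P6 and equate their P3, P6 entries.
Rows 1 and 2 agree on P4, P6; apply P4, P6→P7 and equate their P7 entries.
Rows 1 and 2 agree on P3; apply P3→P1 and equate their P1 entries.
No row becomes fully distinguished — the join is lossy.

No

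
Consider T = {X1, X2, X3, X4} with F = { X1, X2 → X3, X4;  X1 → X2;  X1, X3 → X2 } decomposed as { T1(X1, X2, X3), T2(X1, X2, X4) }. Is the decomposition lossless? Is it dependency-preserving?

Lossless test: (X1, X2)⁺ = {X1, X2, X3, X4}, which contains all of one fragment — lossless.
Dependency preservation: X1, X2 → X3, X4 is not contained in any single fragment, but the restricted closure of its left-hand side across the fragments still reaches the right-hand side; the remaining FDs each lie inside some fragment. All dependencies are preserved.

lossless and dependency-preserving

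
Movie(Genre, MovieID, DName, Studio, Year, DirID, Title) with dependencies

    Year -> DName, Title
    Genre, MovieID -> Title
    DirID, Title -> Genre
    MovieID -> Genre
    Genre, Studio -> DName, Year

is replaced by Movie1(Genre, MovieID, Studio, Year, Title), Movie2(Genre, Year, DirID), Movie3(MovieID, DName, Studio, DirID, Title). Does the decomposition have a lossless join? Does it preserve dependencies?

Lossless test (chase): Rows 1 and 2 agree on Year; apply Year→DName, Title and equate their DName, Title entries. Rows 2 and 3 agree on DirID, Title; apply DirID, Title→Genre and equate their Genre entries. Rows 1 and 3 agree on Genre, Studio; apply Genre, Studio→DName, Year and equate their DName, Year entries. Row 3 is now all distinguished symbols — the join is lossless.
Dependency preservation: the restricted closure of {Year} across the fragments never reaches {DName, Title}, so Year → DName, Title cannot be enforced without a join — not preserved.

lossless but not dependency-preserving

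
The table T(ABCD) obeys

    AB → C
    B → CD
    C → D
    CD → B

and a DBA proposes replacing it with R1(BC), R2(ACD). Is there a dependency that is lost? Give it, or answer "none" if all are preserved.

AB → C: restricted closure across fragments reaches C.
B → CD: restricted closure across fragments reaches CD.
C → D lies within R2.
CD → B: restricted closure across fragments reaches B.
Every dependency is enforceable on the fragments, so the decomposition is dependency-preserving.

none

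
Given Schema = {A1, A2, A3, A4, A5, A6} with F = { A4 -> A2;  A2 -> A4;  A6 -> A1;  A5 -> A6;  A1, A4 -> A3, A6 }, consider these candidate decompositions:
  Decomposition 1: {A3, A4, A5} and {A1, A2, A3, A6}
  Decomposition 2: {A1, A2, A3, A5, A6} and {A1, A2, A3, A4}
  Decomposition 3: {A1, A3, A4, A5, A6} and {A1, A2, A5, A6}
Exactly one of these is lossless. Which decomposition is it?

Decomposition 1: common = {A3}, closure = {A3} → lossy.
Decomposition 2: common = {A1, A2, A3}, closure = {A1, A2, A3, A4, A6} → lossless.
Decomposition 3: common = {A1, A5, A6}, closure = {A1, A5, A6} → lossy.

Decomposition 2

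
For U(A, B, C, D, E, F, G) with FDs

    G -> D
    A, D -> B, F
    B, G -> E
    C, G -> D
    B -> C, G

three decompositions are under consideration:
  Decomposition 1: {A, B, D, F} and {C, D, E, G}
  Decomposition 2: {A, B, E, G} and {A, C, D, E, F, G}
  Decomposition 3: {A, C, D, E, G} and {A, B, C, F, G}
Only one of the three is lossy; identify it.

Decomposition 1: common = {D}, closure = {D} → lossy.
Decomposition 2: common = {A, E, G}, closure = {A, B, C, D, E, F, G} → lossless.
Decomposition 3: common = {A, C, G}, closure = {A, B, C, D, E, F, G} → lossless.

Decomposition 1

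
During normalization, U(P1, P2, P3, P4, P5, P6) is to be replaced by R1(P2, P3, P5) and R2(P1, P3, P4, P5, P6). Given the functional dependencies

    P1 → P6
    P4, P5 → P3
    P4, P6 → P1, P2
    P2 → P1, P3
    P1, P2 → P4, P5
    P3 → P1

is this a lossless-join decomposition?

No

Common attributes: R1 ∩ R2 = {P3, P5}.
Closure of {P3, P5}: P3 → P1 applies, adding P1; P1 → P6 applies, adding P6. So (P3, P5)⁺ = {P1, P3, P5, P6}.
The closure contains neither all of R1 = {P2, P3, P5} nor all of R2 = {P1, P3, P4, P5, P6}, so the common attributes are not a superkey of either fragment. The join is lossy.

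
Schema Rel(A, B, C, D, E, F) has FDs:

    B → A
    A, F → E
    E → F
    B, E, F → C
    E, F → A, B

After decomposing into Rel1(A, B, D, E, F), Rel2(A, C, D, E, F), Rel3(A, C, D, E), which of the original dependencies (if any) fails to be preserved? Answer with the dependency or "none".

B → A lies within Rel1.
A, F → E lies within Rel1.
E → F lies within Rel1.
B, E, F → C: restricted closure across fragments reaches C.
E, F → A, B lies within Rel1.
Every dependency is enforceable on the fragments, so the decomposition is dependency-preserving.

none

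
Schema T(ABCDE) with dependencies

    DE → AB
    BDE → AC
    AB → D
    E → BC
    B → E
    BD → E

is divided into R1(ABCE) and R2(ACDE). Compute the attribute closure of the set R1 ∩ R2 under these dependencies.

R1 ∩ R2 = {ACE}.
E → BC applies, adding B
AB → D applies, adding D
Closure: {ABCDE}.

ABCDE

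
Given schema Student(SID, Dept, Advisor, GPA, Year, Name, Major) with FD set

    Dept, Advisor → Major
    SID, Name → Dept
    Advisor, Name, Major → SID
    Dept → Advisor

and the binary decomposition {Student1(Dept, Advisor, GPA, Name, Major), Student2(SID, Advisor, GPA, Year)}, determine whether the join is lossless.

No

Common attributes: Student1 ∩ Student2 = {Advisor, GPA}.
No dependency enlarges {Advisor, GPA}, so (Advisor, GPA)⁺ = {Advisor, GPA}.
The closure contains neither all of Student1 = {Dept, Advisor, GPA, Name, Major} nor all of Student2 = {SID, Advisor, GPA, Year}, so the common attributes are not a superkey of either fragment. The join is lossy.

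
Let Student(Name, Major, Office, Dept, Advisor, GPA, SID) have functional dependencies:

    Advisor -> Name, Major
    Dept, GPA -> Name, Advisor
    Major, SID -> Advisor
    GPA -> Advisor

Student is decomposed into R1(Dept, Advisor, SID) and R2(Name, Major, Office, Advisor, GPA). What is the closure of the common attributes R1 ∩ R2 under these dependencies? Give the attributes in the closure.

R1 ∩ R2 = {Advisor}.
Advisor → Name, Major applies, adding Name, Major
Closure: {Name, Major, Advisor}.

Name, Major, Advisor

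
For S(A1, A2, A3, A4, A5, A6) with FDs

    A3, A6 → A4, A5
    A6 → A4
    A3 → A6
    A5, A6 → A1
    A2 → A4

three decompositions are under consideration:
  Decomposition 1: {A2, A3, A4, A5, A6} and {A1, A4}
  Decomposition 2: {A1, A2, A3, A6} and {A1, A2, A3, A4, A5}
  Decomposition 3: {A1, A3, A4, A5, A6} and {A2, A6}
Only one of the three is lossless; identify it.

Decomposition 1: common = {A4}, closure = {A4} → lossy.
Decomposition 2: common = {A1, A2, A3}, closure = {A1, A2, A3, A4, A5, A6} → lossless.
Decomposition 3: common = {A6}, closure = {A4, A6} → lossy.

Decomposition 2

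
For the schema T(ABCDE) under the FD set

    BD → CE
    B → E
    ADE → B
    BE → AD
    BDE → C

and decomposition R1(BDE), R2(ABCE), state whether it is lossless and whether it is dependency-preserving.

Lossless test: (BE)⁺ = {ABCDE}, which contains all of one fragment — lossless.
Dependency preservation: the restricted closure of {ADE} across the fragments never reaches {B}, so ADE → B cannot be enforced without a join — not preserved.

lossless but not dependency-preserving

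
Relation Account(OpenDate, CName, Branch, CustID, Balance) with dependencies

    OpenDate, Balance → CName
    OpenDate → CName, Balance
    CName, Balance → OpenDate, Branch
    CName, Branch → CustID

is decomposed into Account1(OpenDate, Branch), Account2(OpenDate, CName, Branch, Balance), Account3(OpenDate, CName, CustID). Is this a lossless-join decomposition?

Chase test. Columns are OpenDate, CName, Branch, CustID, Balance; row i has aⱼ where attribute j ∈ Accounti, else bᵢⱼ.
Initial tableau (one row per fragment):
  row 1: a1 b12 a3 b14 b15
  row 2: a1 a2 a3 b24 a5
  row 3: a1 a2 b33 a4 b35
Rows 1 and 2 agree on OpenDate; apply OpenDate→CName, Balance and equate their CName, Balance entries.
Rows 1 and 3 agree on OpenDate; apply OpenDate→CName, Balance and equate their CName, Balance entries.
Rows 1 and 3 agree on CName, Balance; apply CName, Balance→OpenDate, Branch and equate their OpenDate, Branch entries.
Rows 1 and 2 agree on CName, Branch; apply CName, Branch→CustID and equate their CustID entries.
Rows 1 and 3 agree on CName, Branch; apply CName, Branch→CustID and equate their CustID entries.
Row 1 is now all distinguished symbols — the join is lossless.

Yes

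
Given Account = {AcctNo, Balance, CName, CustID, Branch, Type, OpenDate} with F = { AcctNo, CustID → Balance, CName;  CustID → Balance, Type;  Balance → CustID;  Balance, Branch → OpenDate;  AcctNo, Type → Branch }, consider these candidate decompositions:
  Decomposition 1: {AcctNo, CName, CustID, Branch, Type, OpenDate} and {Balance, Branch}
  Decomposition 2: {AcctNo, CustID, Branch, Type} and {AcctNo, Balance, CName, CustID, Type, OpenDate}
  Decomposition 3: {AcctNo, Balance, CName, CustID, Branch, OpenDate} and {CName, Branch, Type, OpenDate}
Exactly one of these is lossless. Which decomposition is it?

Decomposition 1: common = {Branch}, closure = {Branch} → lossy.
Decomposition 2: common = {AcctNo, CustID, Type}, closure = {AcctNo, Balance, CName, CustID, Branch, Type, OpenDate} → lossless.
Decomposition 3: common = {CName, Branch, OpenDate}, closure = {CName, Branch, OpenDate} → lossy.

Decomposition 2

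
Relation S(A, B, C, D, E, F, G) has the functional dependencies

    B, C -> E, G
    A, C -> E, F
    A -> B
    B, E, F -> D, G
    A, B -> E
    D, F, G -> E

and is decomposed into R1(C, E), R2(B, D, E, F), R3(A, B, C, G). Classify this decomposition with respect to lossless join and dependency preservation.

lossy and not dependency-preserving

Lossless test (chase): applying each FD to every pair of rows produces no changes in the tableau, so no row becomes fully distinguished — the join is lossy.
Dependency preservation: the restricted closure of {B, C} across the fragments never reaches {E, G}, so B, C → E, G cannot be enforced without a join — not preserved.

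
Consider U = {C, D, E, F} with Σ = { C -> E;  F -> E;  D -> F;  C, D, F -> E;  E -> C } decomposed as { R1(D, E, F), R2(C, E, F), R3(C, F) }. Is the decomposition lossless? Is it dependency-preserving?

lossless and dependency-preserving

Lossless test (chase): Rows 2 and 3 agree on C; apply C→E and equate their E entries. Rows 1 and 2 agree on E; apply E→C and equate their C entries. Row 1 is now all distinguished symbols — the join is lossless.
Dependency preservation: C, D, F → E is not contained in any single fragment, but the restricted closure of its left-hand side across the fragments still reaches the right-hand side; the remaining FDs each lie inside some fragment. All dependencies are preserved.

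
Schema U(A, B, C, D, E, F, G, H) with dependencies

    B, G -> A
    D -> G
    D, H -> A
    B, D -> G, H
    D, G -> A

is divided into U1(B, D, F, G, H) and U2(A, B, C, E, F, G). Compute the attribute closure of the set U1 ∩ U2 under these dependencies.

U1 ∩ U2 = {B, F, G}.
B, G → A applies, adding A
Closure: {A, B, F, G}.

A, B, F, G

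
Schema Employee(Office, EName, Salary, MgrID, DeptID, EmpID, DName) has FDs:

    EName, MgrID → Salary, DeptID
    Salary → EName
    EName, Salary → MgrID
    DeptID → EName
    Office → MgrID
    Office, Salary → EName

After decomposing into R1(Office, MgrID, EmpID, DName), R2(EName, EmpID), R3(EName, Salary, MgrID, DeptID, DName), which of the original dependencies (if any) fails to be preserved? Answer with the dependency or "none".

EName, MgrID → Salary, DeptID lies within R3.
Salary → EName lies within R3.
EName, Salary → MgrID lies within R3.
DeptID → EName lies within R3.
Office → MgrID lies within R1.
Office, Salary → EName: restricted closure across fragments reaches EName.
Every dependency is enforceable on the fragments, so the decomposition is dependency-preserving.

none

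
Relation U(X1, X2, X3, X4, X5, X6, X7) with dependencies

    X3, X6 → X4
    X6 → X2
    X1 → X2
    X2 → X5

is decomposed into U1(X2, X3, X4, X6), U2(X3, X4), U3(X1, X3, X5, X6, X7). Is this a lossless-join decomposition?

Chase test. Columns are X1, X2, X3, X4, X5, X6, X7; row i has aⱼ where attribute j ∈ Ui, else bᵢⱼ.
Initial tableau (one row per fragment):
  row 1: b11 a2 a3 a4 b15 a6 b17
  row 2: b21 b22 a3 a4 b25 b26 b27
  row 3: a1 b32 a3 b34 a5 a6 a7
Rows 1 and 3 agree on X3, X6; apply X3, X6→X4 and equate their X4 entries.
Rows 1 and 3 agree on X6; apply X6→X2 and equate their X2 entries.
Rows 1 and 3 agree on X2; apply X2→X5 and equate their X5 entries.
Row 3 is now all distinguished symbols — the join is lossless.

Yes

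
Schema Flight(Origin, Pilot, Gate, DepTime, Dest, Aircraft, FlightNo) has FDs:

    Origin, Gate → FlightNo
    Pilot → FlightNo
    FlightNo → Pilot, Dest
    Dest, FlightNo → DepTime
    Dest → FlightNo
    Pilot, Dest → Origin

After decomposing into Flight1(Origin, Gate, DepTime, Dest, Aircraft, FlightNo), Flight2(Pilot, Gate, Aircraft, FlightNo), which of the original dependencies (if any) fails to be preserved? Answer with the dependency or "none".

Origin, Gate → FlightNo lies within Flight1.
Pilot → FlightNo lies within Flight2.
FlightNo → Pilot, Dest: restricted closure across fragments reaches Pilot, Dest.
Dest, FlightNo → DepTime lies within Flight1.
Dest → FlightNo lies within Flight1.
Pilot, Dest → Origin: restricted closure across fragments reaches Origin.
Every dependency is enforceable on the fragments, so the decomposition is dependency-preserving.

none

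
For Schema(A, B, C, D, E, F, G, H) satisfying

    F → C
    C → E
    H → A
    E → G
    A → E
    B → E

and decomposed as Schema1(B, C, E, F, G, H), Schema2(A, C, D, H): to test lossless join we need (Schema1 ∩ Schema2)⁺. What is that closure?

A, C, E, G, H

Schema1 ∩ Schema2 = {C, H}.
C → E applies, adding E
H → A applies, adding A
E → G applies, adding G
Closure: {A, C, E, G, H}.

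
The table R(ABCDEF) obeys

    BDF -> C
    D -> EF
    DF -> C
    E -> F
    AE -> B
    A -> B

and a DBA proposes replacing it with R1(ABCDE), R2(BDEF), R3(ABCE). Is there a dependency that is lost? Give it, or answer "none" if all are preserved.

BDF → C: restricted closure across fragments reaches C.
D → EF lies within R2.
DF → C: restricted closure across fragments reaches C.
E → F lies within R2.
AE → B lies within R1.
A → B lies within R1.
Every dependency is enforceable on the fragments, so the decomposition is dependency-preserving.

none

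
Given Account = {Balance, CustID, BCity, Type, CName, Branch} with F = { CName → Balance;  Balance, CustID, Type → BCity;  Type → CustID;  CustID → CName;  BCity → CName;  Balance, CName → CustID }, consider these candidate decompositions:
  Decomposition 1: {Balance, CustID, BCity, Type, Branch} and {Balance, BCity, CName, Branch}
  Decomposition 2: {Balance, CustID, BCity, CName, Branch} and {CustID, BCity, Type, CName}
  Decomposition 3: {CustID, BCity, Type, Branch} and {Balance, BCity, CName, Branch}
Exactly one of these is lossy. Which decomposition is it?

Decomposition 2

Decomposition 1: common = {Balance, BCity, Branch}, closure = {Balance, CustID, BCity, CName, Branch} → lossless.
Decomposition 2: common = {CustID, BCity, CName}, closure = {Balance, CustID, BCity, CName} → lossy.
Decomposition 3: common = {BCity, Branch}, closure = {Balance, CustID, BCity, CName, Branch} → lossless.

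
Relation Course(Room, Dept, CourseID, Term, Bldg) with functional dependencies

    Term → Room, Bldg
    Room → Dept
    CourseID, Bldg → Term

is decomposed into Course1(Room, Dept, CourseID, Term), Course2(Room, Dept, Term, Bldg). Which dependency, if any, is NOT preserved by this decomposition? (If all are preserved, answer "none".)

CourseID, Bldg → Term

Check CourseID, Bldg → Term: no single fragment contains all of {CourseID, Term, Bldg}, and the restricted closure of {CourseID, Bldg} across the fragments never reaches {Term}.
Term → Room, Bldg is preserved.
Room → Dept is preserved.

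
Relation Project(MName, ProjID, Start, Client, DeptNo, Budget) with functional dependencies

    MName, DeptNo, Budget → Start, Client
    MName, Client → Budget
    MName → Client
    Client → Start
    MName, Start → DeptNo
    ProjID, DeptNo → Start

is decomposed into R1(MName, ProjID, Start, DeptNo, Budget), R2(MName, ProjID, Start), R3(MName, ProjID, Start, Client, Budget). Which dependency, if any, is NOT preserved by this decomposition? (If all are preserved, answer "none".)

MName, DeptNo, Budget → Start, Client: restricted closure across fragments reaches Start, Client.
MName, Client → Budget lies within R3.
MName → Client lies within R3.
Client → Start lies within R3.
MName, Start → DeptNo lies within R1.
ProjID, DeptNo → Start lies within R1.
Every dependency is enforceable on the fragments, so the decomposition is dependency-preserving.

none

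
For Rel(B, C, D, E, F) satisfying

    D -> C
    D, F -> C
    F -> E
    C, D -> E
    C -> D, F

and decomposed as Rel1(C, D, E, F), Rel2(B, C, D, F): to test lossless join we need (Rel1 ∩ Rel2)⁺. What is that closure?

Rel1 ∩ Rel2 = {C, D, F}.
F → E applies, adding E
Closure: {C, D, E, F}.

C, D, E, F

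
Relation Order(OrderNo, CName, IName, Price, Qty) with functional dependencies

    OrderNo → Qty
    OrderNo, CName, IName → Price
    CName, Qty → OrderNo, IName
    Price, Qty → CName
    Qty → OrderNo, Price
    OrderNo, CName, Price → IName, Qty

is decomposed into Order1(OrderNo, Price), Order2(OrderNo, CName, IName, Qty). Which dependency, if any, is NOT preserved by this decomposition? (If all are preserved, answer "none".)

none

OrderNo → Qty lies within Order2.
OrderNo, CName, IName → Price: restricted closure across fragments reaches Price.
CName, Qty → OrderNo, IName lies within Order2.
Price, Qty → CName: restricted closure across fragments reaches CName.
Qty → OrderNo, Price: restricted closure across fragments reaches OrderNo, Price.
OrderNo, CName, Price → IName, Qty: restricted closure across fragments reaches IName, Qty.
Every dependency is enforceable on the fragments, so the decomposition is dependency-preserving.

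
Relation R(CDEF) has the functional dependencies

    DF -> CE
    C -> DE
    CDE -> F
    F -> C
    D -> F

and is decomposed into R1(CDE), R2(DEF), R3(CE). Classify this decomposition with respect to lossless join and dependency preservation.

lossless and dependency-preserving

Lossless test (chase): Rows 1 and 3 agree on C; apply C→DE and equate their DE entries. Rows 1 and 3 agree on CDE; apply CDE→F and equate their F entries. Rows 1 and 2 agree on D; apply D→F and equate their F entries. Rows 1 and 2 agree on DF; apply DF→CE and equate their CE entries. Row 1 is now all distinguished symbols — the join is lossless.
Dependency preservation: DF → CE; CDE → F; F → C are not contained in any single fragment, but the restricted closure of each left-hand side across the fragments still reaches the right-hand side; the remaining FDs each lie inside some fragment. All dependencies are preserved.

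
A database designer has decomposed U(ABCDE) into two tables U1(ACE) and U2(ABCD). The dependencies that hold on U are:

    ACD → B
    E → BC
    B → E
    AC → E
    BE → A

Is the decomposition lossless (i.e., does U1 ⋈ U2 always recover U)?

Common attributes: U1 ∩ U2 = {AC}.
Closure of {AC}: AC → E applies, adding E; E → BC applies, adding B. So (AC)⁺ = {ABCE}.
This closure contains every attribute of U1, so U1 ∩ U2 → U1. The join is lossless.

Yes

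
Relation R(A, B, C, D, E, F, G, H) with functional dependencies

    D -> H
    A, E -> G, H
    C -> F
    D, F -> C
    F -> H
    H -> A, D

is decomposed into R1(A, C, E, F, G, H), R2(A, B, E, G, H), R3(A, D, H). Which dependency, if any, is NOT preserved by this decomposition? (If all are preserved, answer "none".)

none

D → H lies within R3.
A, E → G, H lies within R1.
C → F lies within R1.
D, F → C: restricted closure across fragments reaches C.
F → H lies within R1.
H → A, D lies within R3.
Every dependency is enforceable on the fragments, so the decomposition is dependency-preserving.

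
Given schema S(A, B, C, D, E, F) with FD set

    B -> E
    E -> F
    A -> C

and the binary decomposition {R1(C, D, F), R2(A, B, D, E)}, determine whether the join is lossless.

No

Common attributes: R1 ∩ R2 = {D}.
No dependency enlarges {D}, so (D)⁺ = {D}.
The closure contains neither all of R1 = {C, D, F} nor all of R2 = {A, B, D, E}, so the common attributes are not a superkey of either fragment. The join is lossy.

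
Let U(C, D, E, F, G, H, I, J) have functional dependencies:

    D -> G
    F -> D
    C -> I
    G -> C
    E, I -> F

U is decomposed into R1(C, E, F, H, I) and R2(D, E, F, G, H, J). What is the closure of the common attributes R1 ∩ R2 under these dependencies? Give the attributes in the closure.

C, D, E, F, G, H, I

R1 ∩ R2 = {E, F, H}.
F → D applies, adding D
D → G applies, adding G
G → C applies, adding C
C → I applies, adding I
Closure: {C, D, E, F, G, H, I}.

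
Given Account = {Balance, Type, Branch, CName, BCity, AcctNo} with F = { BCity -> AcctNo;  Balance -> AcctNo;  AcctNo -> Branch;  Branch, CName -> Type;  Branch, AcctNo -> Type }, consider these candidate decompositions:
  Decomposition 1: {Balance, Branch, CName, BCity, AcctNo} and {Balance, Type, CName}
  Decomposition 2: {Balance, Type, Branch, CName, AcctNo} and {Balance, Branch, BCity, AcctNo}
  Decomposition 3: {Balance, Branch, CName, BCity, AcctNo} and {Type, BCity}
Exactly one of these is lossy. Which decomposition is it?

Decomposition 2

Decomposition 1: common = {Balance, CName}, closure = {Balance, Type, Branch, CName, AcctNo} → lossless.
Decomposition 2: common = {Balance, Branch, AcctNo}, closure = {Balance, Type, Branch, AcctNo} → lossy.
Decomposition 3: common = {BCity}, closure = {Type, Branch, BCity, AcctNo} → lossless.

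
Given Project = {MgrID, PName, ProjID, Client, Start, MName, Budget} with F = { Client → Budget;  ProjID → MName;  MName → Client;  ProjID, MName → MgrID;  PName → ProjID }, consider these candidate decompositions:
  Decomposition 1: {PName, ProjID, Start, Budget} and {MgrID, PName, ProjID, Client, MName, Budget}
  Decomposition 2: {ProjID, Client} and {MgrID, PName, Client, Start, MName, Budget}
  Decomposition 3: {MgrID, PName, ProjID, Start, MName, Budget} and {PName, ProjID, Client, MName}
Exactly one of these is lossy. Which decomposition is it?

Decomposition 1: common = {PName, ProjID, Budget}, closure = {MgrID, PName, ProjID, Client, MName, Budget} → lossless.
Decomposition 2: common = {Client}, closure = {Client, Budget} → lossy.
Decomposition 3: common = {PName, ProjID, MName}, closure = {MgrID, PName, ProjID, Client, MName, Budget} → lossless.

Decomposition 2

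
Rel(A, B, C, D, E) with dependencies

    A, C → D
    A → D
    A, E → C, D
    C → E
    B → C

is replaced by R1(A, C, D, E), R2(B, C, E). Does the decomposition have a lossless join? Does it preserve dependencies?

Lossless test: (C, E)⁺ = {C, E}, which is a superkey of neither fragment — lossy.
Dependency preservation: every FD's attributes lie within a single fragment, so each can be enforced locally — preserved.

lossy but dependency-preserving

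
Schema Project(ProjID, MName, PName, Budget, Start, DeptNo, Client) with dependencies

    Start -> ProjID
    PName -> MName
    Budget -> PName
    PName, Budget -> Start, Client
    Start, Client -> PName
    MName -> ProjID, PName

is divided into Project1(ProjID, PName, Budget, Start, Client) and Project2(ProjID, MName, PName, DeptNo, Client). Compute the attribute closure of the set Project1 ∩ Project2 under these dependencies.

ProjID, MName, PName, Client

Project1 ∩ Project2 = {ProjID, PName, Client}.
PName → MName applies, adding MName
Closure: {ProjID, MName, PName, Client}.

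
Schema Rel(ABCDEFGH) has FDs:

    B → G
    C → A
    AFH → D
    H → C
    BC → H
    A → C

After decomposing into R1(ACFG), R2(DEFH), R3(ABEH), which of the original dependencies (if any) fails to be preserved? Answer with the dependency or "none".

B → G

Check B → G: no single fragment contains all of {BG}, and the restricted closure of {B} across the fragments never reaches {G}.
C → A is preserved.
AFH → D is preserved.
H → C is preserved.
BC → H is preserved.
A → C is preserved.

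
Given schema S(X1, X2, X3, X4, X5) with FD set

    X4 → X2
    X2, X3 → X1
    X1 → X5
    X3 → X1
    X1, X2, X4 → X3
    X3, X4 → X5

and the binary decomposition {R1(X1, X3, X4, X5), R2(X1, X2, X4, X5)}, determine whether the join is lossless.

Common attributes: R1 ∩ R2 = {X1, X4, X5}.
Closure of {X1, X4, X5}: X4 → X2 applies, adding X2; X1, X2, X4 → X3 applies, adding X3. So (X1, X4, X5)⁺ = {X1, X2, X3, X4, X5}.
This closure contains every attribute of R1, so R1 ∩ R2 → R1. The join is lossless.

Yes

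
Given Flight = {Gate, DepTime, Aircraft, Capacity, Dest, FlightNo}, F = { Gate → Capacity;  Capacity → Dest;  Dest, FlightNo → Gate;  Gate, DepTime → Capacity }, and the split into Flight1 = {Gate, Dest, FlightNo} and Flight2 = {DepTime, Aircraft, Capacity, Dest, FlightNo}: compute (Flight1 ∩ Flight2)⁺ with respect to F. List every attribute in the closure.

Gate, Capacity, Dest, FlightNo

Flight1 ∩ Flight2 = {Dest, FlightNo}.
Dest, FlightNo → Gate applies, adding Gate
Gate → Capacity applies, adding Capacity
Closure: {Gate, Capacity, Dest, FlightNo}.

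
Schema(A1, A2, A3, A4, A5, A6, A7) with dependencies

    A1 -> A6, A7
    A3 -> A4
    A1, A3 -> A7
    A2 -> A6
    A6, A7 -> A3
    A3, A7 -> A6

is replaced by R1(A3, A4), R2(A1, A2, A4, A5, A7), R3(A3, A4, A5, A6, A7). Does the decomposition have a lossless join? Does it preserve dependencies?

Lossless test (chase): applying each FD to every pair of rows produces no changes in the tableau, so no row becomes fully distinguished — the join is lossy.
Dependency preservation: the restricted closure of {A1} across the fragments never reaches {A6, A7}, so A1 → A6, A7 cannot be enforced without a join — not preserved.

lossy and not dependency-preserving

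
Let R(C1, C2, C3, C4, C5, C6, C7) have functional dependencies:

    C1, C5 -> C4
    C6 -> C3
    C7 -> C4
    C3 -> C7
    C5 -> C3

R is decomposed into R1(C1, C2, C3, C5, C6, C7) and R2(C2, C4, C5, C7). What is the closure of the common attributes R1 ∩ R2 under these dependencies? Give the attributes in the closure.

R1 ∩ R2 = {C2, C5, C7}.
C7 → C4 applies, adding C4
C5 → C3 applies, adding C3
Closure: {C2, C3, C4, C5, C7}.

C2, C3, C4, C5, C7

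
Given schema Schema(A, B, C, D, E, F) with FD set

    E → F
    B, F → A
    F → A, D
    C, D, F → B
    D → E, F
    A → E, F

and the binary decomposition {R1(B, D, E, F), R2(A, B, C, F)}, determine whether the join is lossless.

Yes

Common attributes: R1 ∩ R2 = {B, F}.
Closure of {B, F}: B, F → A applies, adding A; F → A, D applies, adding D; D → E, F applies, adding E. So (B, F)⁺ = {A, B, D, E, F}.
This closure contains every attribute of R1, so R1 ∩ R2 → R1. The join is lossless.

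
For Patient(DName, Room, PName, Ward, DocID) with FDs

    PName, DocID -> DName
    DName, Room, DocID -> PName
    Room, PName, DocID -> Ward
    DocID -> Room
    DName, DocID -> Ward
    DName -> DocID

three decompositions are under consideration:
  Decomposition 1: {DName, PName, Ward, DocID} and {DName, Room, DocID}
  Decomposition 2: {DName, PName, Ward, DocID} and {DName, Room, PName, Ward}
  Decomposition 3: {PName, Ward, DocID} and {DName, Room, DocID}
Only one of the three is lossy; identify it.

Decomposition 1: common = {DName, DocID}, closure = {DName, Room, PName, Ward, DocID} → lossless.
Decomposition 2: common = {DName, PName, Ward}, closure = {DName, Room, PName, Ward, DocID} → lossless.
Decomposition 3: common = {DocID}, closure = {Room, DocID} → lossy.

Decomposition 3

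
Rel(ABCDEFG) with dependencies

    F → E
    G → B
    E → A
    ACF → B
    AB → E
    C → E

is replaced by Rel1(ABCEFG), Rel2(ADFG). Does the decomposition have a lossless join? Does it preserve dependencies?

lossy but dependency-preserving

Lossless test: (AFG)⁺ = {ABEFG}, which is a superkey of neither fragment — lossy.
Dependency preservation: every FD's attributes lie within a single fragment, so each can be enforced locally — preserved.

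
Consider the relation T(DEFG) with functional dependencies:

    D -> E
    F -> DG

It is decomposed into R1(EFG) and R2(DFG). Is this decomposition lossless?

Yes

Common attributes: R1 ∩ R2 = {FG}.
Closure of {FG}: F → DG applies, adding D; D → E applies, adding E. So (FG)⁺ = {DEFG}.
This closure contains every attribute of R1, so R1 ∩ R2 → R1. The join is lossless.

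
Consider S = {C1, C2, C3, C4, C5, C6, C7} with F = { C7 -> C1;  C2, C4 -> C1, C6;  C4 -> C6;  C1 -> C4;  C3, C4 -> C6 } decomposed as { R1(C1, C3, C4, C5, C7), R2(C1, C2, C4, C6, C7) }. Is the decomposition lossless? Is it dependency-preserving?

lossy but dependency-preserving

Lossless test: (C1, C4, C7)⁺ = {C1, C4, C6, C7}, which is a superkey of neither fragment — lossy.
Dependency preservation: C3, C4 → C6 is not contained in any single fragment, but the restricted closure of its left-hand side across the fragments still reaches the right-hand side; the remaining FDs each lie inside some fragment. All dependencies are preserved.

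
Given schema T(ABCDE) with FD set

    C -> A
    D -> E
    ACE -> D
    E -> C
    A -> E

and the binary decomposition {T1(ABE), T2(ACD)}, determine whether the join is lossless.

Yes

Common attributes: T1 ∩ T2 = {A}.
Closure of {A}: A → E applies, adding E; E → C applies, adding C; ACE → D applies, adding D. So (A)⁺ = {ACDE}.
This closure contains every attribute of T2, so T1 ∩ T2 → T2. The join is lossless.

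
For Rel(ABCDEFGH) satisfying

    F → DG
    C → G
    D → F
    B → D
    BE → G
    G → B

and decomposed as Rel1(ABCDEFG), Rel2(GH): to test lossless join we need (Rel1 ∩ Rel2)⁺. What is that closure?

BDFG

Rel1 ∩ Rel2 = {G}.
G → B applies, adding B
B → D applies, adding D
D → F applies, adding F
Closure: {BDFG}.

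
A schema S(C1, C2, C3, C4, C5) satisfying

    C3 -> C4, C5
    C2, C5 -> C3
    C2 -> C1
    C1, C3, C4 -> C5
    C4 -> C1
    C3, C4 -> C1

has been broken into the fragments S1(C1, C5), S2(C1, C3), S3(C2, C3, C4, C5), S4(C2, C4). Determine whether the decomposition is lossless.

Yes

Chase test. Columns are C1, C2, C3, C4, C5; row i has aⱼ where attribute j ∈ Si, else bᵢⱼ.
Initial tableau (one row per fragment):
  row 1: a1 b12 b13 b14 a5
  row 2: a1 b22 a3 b24 b25
  row 3: b31 a2 a3 a4 a5
  row 4: b41 a2 b43 a4 b45
Rows 2 and 3 agree on C3; apply C3→C4, C5 and equate their C4, C5 entries.
Rows 3 and 4 agree on C2; apply C2→C1 and equate their C1 entries.
Rows 2 and 3 agree on C4; apply C4→C1 and equate their C1 entries.
Row 3 is now all distinguished symbols — the join is lossless.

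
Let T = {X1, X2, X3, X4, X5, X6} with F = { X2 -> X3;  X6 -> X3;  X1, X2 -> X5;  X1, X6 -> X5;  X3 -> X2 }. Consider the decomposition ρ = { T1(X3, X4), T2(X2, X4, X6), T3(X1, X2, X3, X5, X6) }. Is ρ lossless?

Chase test. Columns are X1, X2, X3, X4, X5, X6; row i has aⱼ where attribute j ∈ Ti, else bᵢⱼ.
Initial tableau (one row per fragment):
  row 1: b11 b12 a3 a4 b15 b16
  row 2: b21 a2 b23 a4 b25 a6
  row 3: a1 a2 a3 b34 a5 a6
Rows 2 and 3 agree on X2; apply X2→X3 and equate their X3 entries.
Rows 1 and 2 agree on X3; apply X3→X2 and equate their X2 entries.
No row becomes fully distinguished — the join is lossy.

No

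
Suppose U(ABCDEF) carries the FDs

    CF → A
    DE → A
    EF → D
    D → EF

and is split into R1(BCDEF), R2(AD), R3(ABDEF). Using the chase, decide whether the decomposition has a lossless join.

Yes

Chase test. Columns are ABCDEF; row i has aⱼ where attribute j ∈ Ri, else bᵢⱼ.
Initial tableau (one row per fragment):
  row 1: b11 a2 a3 a4 a5 a6
  row 2: a1 b22 b23 a4 b25 b26
  row 3: a1 a2 b33 a4 a5 a6
Rows 1 and 3 agree on DE; apply DE→A and equate their A entries.
Rows 1 and 2 agree on D; apply D→EF and equate their EF entries.
Row 1 is now all distinguished symbols — the join is lossless.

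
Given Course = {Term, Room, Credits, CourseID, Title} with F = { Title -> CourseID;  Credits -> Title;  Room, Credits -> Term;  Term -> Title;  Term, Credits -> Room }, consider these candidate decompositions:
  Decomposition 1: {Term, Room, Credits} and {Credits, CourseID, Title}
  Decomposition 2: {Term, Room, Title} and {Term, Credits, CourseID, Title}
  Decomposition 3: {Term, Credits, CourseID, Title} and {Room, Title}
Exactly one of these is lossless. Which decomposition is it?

Decomposition 1: common = {Credits}, closure = {Credits, CourseID, Title} → lossless.
Decomposition 2: common = {Term, Title}, closure = {Term, CourseID, Title} → lossy.
Decomposition 3: common = {Title}, closure = {CourseID, Title} → lossy.

Decomposition 1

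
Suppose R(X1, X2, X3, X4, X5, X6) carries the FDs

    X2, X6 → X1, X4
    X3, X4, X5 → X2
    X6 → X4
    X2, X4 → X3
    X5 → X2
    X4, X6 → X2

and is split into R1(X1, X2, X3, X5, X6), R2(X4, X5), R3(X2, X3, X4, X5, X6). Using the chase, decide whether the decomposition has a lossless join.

Yes

Chase test. Columns are X1, X2, X3, X4, X5, X6; row i has aⱼ where attribute j ∈ Ri, else bᵢⱼ.
Initial tableau (one row per fragment):
  row 1: a1 a2 a3 b14 a5 a6
  row 2: b21 b22 b23 a4 a5 b26
  row 3: b31 a2 a3 a4 a5 a6
Rows 1 and 3 agree on X2, X6; apply X2, X6→X1, X4 and equate their X1, X4 entries.
Rows 1 and 2 agree on X5; apply X5→X2 and equate their X2 entries.
Rows 1 and 2 agree on X2, X4; apply X2, X4→X3 and equate their X3 entries.
Row 1 is now all distinguished symbols — the join is lossless.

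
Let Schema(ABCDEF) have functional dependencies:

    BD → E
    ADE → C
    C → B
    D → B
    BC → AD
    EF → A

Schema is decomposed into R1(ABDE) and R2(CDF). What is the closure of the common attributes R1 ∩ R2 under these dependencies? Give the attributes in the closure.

R1 ∩ R2 = {D}.
D → B applies, adding B
BD → E applies, adding E
Closure: {BDE}.

BDE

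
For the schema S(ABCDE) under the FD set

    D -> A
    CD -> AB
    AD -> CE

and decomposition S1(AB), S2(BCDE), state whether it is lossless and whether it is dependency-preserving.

lossy and not dependency-preserving

Lossless test: (B)⁺ = {B}, which is a superkey of neither fragment — lossy.
Dependency preservation: the restricted closure of {D} across the fragments never reaches {A}, so D → A cannot be enforced without a join — not preserved.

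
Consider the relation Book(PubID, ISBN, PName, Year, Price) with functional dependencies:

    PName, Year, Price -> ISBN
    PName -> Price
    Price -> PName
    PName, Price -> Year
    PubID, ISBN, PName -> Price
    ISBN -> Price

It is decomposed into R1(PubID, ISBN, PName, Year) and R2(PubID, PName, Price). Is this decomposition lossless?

Common attributes: R1 ∩ R2 = {PubID, PName}.
Closure of {PubID, PName}: PName → Price applies, adding Price; PName, Price → Year applies, adding Year; PName, Year, Price → ISBN applies, adding ISBN. So (PubID, PName)⁺ = {PubID, ISBN, PName, Year, Price}.
This closure contains every attribute of R1, so R1 ∩ R2 → R1. The join is lossless.

Yes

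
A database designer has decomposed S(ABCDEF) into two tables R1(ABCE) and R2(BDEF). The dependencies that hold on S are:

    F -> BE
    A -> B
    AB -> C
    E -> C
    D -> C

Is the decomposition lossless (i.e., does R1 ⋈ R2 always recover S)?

Common attributes: R1 ∩ R2 = {BE}.
Closure of {BE}: E → C applies, adding C. So (BE)⁺ = {BCE}.
The closure contains neither all of R1 = {ABCE} nor all of R2 = {BDEF}, so the common attributes are not a superkey of either fragment. The join is lossy.

No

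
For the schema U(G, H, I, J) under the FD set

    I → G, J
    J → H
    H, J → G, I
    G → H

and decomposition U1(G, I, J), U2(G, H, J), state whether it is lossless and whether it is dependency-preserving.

lossless and dependency-preserving

Lossless test: (G, J)⁺ = {G, H, I, J}, which contains all of one fragment — lossless.
Dependency preservation: H, J → G, I is not contained in any single fragment, but the restricted closure of its left-hand side across the fragments still reaches the right-hand side; the remaining FDs each lie inside some fragment. All dependencies are preserved.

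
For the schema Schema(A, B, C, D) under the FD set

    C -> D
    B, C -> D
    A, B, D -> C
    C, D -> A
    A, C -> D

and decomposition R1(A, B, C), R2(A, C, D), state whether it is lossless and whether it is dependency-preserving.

Lossless test: (A, C)⁺ = {A, C, D}, which contains all of one fragment — lossless.
Dependency preservation: the restricted closure of {A, B, D} across the fragments never reaches {C}, so A, B, D → C cannot be enforced without a join — not preserved.

lossless but not dependency-preserving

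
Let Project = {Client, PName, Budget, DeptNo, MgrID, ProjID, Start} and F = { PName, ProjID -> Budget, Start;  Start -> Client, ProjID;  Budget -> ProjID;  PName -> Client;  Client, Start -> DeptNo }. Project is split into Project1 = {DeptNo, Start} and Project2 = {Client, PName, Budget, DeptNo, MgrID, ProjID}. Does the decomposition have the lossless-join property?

Common attributes: Project1 ∩ Project2 = {DeptNo}.
No dependency enlarges {DeptNo}, so (DeptNo)⁺ = {DeptNo}.
The closure contains neither all of Project1 = {DeptNo, Start} nor all of Project2 = {Client, PName, Budget, DeptNo, MgrID, ProjID}, so the common attributes are not a superkey of either fragment. The join is lossy.

No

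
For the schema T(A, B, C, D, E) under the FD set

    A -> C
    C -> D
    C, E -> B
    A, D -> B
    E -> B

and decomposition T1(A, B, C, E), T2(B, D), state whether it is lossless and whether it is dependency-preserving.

Lossless test: (B)⁺ = {B}, which is a superkey of neither fragment — lossy.
Dependency preservation: the restricted closure of {C} across the fragments never reaches {D}, so C → D cannot be enforced without a join — not preserved.

lossy and not dependency-preserving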